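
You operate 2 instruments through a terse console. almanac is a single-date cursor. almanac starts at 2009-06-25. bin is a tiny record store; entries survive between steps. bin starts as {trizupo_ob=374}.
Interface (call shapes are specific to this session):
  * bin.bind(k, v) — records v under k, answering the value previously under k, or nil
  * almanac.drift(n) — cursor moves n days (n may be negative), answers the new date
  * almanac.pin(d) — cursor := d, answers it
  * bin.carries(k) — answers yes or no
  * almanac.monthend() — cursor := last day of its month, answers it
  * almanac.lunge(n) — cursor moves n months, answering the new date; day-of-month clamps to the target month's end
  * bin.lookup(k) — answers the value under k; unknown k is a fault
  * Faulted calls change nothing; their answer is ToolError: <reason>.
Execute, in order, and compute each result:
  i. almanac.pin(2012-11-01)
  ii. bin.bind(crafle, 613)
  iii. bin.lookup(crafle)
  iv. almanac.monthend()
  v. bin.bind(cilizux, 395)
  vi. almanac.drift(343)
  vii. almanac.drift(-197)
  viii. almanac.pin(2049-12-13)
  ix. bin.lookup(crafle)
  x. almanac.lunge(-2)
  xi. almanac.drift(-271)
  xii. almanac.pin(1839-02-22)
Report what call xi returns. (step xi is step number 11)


→ pin(d→2012-11-01)
← 2012-11-01
→ bind(k→crafle, v→613)
← nil
→ lookup(k→crafle)
← 613
→ monthend()
← 2012-11-30
→ bind(k→cilizux, v→395)
← nil
→ drift(n→343)
← 2013-11-08
→ drift(n→-197)
← 2013-04-25
→ pin(d→2049-12-13)
← 2049-12-13
→ lookup(k→crafle)
← 613
→ lunge(n→-2)
← 2049-10-13
→ drift(n→-271)
← 2049-01-15
→ pin(d→1839-02-22)
← 1839-02-22

Answer: 2049-01-15


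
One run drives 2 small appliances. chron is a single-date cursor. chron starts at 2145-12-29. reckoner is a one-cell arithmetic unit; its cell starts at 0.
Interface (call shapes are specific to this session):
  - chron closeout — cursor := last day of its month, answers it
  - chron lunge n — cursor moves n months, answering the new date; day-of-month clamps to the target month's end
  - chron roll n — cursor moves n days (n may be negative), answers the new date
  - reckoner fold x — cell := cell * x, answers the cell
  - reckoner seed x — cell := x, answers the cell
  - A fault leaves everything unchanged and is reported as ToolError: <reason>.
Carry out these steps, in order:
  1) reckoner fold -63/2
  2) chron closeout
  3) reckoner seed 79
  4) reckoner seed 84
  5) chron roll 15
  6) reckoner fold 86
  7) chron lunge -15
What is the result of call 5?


Answer: 2146-01-15

Derivation:
$ reckoner fold -63/2
  0
$ chron closeout
  2145-12-31
$ reckoner seed 79
  79
$ reckoner seed 84
  84
$ chron roll 15
  2146-01-15
$ reckoner fold 86
  7224
$ chron lunge -15
  2144-10-15


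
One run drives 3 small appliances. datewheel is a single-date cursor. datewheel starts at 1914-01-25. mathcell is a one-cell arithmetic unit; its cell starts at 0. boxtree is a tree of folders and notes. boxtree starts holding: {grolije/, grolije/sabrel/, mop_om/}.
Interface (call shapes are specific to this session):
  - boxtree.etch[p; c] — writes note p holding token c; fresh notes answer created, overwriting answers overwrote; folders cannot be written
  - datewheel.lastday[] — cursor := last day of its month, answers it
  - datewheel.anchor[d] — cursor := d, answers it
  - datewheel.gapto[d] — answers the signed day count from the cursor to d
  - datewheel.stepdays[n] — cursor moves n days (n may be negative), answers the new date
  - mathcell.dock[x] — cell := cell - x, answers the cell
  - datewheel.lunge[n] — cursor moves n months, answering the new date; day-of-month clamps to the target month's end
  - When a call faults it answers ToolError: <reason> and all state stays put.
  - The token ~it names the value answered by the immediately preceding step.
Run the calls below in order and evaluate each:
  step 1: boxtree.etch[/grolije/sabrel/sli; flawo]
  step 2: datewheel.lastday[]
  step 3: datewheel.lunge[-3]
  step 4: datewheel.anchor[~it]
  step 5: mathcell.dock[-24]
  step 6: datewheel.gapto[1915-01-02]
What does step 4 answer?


>> boxtree.etch(p→/grolije/sabrel/sli, c→flawo)
<< created
>> datewheel.lastday()
<< 1914-01-31
>> datewheel.lunge(n→-3)
<< 1913-10-31
>> datewheel.anchor(d→~it)
<< 1913-10-31
>> mathcell.dock(x→-24)
<< 24
>> datewheel.gapto(d→1915-01-02)
<< 428

Answer: 1913-10-31


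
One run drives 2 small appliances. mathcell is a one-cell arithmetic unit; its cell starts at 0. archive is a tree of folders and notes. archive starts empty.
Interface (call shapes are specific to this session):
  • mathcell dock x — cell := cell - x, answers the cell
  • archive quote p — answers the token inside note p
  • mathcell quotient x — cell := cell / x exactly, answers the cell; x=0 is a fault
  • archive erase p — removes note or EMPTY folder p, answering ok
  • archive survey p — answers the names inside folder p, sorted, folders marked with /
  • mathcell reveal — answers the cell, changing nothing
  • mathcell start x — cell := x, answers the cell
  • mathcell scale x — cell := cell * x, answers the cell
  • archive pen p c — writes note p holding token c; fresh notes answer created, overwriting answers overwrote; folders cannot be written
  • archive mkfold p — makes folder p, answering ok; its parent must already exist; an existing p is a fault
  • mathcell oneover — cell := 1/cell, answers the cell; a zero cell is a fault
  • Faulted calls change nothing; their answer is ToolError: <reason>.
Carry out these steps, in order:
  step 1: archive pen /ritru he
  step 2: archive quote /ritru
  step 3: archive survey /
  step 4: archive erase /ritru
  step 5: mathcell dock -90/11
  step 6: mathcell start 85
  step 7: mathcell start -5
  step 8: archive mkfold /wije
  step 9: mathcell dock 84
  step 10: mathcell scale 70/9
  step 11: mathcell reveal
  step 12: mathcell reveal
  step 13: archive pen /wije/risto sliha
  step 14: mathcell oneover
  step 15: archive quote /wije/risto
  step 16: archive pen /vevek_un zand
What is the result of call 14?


Answer: -9/6230

Derivation:
-- 1. archive pen(p→/ritru, c→he) ~> created
-- 2. archive quote(p→/ritru) ~> he
-- 3. archive survey(p→/) ~> [ritru]
-- 4. archive erase(p→/ritru) ~> ok
-- 5. mathcell dock(x→-90/11) ~> 90/11
-- 6. mathcell start(x→85) ~> 85
-- 7. mathcell start(x→-5) ~> -5
-- 8. archive mkfold(p→/wije) ~> ok
-- 9. mathcell dock(x→84) ~> -89
-- 10. mathcell scale(x→70/9) ~> -6230/9
-- 11. mathcell reveal() ~> -6230/9
-- 12. mathcell reveal() ~> -6230/9
-- 13. archive pen(p→/wije/risto, c→sliha) ~> created
-- 14. mathcell oneover() ~> -9/6230
-- 15. archive quote(p→/wije/risto) ~> sliha
-- 16. archive pen(p→/vevek_un, c→zand) ~> created


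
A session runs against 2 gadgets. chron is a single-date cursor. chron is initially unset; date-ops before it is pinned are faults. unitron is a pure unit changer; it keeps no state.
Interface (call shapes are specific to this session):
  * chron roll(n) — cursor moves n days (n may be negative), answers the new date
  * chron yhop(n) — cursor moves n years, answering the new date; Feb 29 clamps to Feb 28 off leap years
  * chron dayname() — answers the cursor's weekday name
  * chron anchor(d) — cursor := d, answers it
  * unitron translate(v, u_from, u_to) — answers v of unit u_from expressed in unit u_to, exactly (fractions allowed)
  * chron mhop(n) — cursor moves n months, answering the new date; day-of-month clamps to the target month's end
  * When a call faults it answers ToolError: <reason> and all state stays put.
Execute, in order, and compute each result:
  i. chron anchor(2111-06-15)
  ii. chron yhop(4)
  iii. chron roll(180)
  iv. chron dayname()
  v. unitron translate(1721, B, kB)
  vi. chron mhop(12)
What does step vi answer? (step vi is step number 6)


Answer: 2116-12-12

Derivation:
~$ chron anchor d='2111-06-15'
[out] 2111-06-15
~$ chron yhop n='4'
[out] 2115-06-15
~$ chron roll n='180'
[out] 2115-12-12
~$ chron dayname
[out] Thursday
~$ unitron translate v='1721' u_from='B' u_to='kB'
[out] 1721/1000
~$ chron mhop n='12'
[out] 2116-12-12


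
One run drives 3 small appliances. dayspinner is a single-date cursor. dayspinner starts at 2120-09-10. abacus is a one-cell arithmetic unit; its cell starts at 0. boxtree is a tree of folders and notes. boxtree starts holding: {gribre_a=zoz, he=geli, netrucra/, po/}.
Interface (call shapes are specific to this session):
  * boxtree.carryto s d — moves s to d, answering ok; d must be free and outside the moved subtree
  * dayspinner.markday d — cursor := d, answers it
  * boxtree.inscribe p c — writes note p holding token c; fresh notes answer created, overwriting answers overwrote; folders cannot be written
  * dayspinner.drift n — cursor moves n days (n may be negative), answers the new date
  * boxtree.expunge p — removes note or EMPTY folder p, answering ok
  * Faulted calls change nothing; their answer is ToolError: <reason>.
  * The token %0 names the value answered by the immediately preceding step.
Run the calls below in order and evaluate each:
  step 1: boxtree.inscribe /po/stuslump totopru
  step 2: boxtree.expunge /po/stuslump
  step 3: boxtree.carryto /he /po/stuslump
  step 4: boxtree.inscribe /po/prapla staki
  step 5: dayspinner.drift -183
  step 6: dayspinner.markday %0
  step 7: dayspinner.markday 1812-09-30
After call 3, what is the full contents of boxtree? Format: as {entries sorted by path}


→ boxtree.inscribe(p→/po/stuslump, c→totopru)
← created
→ boxtree.expunge(p→/po/stuslump)
← ok
→ boxtree.carryto(s→/he, d→/po/stuslump)
← ok
→ boxtree.inscribe(p→/po/prapla, c→staki)
← created
→ dayspinner.drift(n→-183)
← 2120-03-11
→ dayspinner.markday(d→%0)
← 2120-03-11
→ dayspinner.markday(d→1812-09-30)
← 1812-09-30

Answer: {gribre_a=zoz, netrucra/, po/, po/stuslump=geli}


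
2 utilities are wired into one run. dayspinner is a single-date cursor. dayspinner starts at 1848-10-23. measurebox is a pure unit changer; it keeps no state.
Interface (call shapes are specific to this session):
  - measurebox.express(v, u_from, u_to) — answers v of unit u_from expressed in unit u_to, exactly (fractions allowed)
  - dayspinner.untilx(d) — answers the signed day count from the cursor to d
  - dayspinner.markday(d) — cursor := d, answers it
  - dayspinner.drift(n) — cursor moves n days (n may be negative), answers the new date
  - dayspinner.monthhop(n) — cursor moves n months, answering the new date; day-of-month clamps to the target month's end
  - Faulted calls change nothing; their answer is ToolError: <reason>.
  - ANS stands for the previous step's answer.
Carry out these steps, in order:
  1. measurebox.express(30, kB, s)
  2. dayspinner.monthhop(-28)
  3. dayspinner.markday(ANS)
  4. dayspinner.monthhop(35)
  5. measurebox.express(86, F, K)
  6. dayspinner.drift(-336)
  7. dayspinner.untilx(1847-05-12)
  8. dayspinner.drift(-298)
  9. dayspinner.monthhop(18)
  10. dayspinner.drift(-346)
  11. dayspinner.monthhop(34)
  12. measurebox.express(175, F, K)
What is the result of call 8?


==> measurebox.express(v='30', u_from='kB', u_to='s')
<== ToolError: incompatible units
==> dayspinner.monthhop(n='-28')
<== 1846-06-23
==> dayspinner.markday(d='ANS')
<== 1846-06-23
==> dayspinner.monthhop(n='35')
<== 1849-05-23
==> measurebox.express(v='86', u_from='F', u_to='K')
<== 6063/20
==> dayspinner.drift(n='-336')
<== 1848-06-21
==> dayspinner.untilx(d='1847-05-12')
<== -406
==> dayspinner.drift(n='-298')
<== 1847-08-28
==> dayspinner.monthhop(n='18')
<== 1849-02-28
==> dayspinner.drift(n='-346')
<== 1848-03-19
==> dayspinner.monthhop(n='34')
<== 1851-01-19
==> measurebox.express(v='175', u_from='F', u_to='K')
<== 63467/180

Answer: 1847-08-28


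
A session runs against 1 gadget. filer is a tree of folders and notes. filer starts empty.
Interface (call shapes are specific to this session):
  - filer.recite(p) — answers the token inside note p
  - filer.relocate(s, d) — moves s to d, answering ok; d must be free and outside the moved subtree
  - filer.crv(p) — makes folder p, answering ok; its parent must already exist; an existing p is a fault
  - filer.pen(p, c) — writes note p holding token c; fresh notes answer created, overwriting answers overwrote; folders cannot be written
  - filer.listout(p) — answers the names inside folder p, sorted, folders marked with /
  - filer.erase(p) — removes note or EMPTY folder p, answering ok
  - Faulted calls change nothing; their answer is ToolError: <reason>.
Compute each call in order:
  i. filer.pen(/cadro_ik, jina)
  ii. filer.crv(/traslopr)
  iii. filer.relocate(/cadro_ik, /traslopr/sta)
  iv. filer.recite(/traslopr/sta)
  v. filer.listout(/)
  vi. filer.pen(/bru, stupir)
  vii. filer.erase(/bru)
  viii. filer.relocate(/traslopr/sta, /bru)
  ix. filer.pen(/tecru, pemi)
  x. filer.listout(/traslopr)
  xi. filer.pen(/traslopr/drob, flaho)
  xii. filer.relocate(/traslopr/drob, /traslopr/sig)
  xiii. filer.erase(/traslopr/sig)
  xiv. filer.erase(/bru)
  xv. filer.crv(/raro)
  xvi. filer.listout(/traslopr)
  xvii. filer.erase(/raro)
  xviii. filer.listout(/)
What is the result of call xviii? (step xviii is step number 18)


[in] filer.pen p=/cadro_ik c=jina
= created
[in] filer.crv p=/traslopr
= ok
[in] filer.relocate s=/cadro_ik d=/traslopr/sta
= ok
[in] filer.recite p=/traslopr/sta
= jina
[in] filer.listout p=/
= [traslopr/]
[in] filer.pen p=/bru c=stupir
= created
[in] filer.erase p=/bru
= ok
[in] filer.relocate s=/traslopr/sta d=/bru
= ok
[in] filer.pen p=/tecru c=pemi
= created
[in] filer.listout p=/traslopr
= []
[in] filer.pen p=/traslopr/drob c=flaho
= created
[in] filer.relocate s=/traslopr/drob d=/traslopr/sig
= ok
[in] filer.erase p=/traslopr/sig
= ok
[in] filer.erase p=/bru
= ok
[in] filer.crv p=/raro
= ok
[in] filer.listout p=/traslopr
= []
[in] filer.erase p=/raro
= ok
[in] filer.listout p=/
= [tecru, traslopr/]

Answer: [tecru, traslopr/]


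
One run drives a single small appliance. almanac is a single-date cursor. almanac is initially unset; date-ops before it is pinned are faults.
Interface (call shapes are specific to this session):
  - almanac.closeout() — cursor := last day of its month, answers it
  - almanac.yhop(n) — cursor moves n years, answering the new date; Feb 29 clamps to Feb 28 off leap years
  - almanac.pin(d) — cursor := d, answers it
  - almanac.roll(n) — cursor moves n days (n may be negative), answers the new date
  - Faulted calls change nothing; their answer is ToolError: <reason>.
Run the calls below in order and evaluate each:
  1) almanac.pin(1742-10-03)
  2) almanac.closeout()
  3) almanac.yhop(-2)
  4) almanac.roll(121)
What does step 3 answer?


Do: pin[d='1742-10-03']
See: 1742-10-03
Do: closeout[]
See: 1742-10-31
Do: yhop[n='-2']
See: 1740-10-31
Do: roll[n='121']
See: 1741-03-01

Answer: 1740-10-31


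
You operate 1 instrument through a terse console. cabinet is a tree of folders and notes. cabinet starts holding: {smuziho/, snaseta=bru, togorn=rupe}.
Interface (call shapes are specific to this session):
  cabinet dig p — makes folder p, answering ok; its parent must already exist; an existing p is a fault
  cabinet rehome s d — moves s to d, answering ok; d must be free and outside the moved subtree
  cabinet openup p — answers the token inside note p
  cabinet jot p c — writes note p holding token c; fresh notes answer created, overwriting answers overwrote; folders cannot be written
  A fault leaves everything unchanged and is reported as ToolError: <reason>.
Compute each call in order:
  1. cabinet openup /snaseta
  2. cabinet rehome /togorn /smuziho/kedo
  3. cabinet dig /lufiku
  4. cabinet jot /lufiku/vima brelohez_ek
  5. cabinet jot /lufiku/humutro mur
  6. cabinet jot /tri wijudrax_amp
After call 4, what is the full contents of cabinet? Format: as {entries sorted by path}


% cabinet openup(/snaseta) : bru
% cabinet rehome(/togorn, /smuziho/kedo) : ok
% cabinet dig(/lufiku) : ok
% cabinet jot(/lufiku/vima, brelohez_ek) : created
% cabinet jot(/lufiku/humutro, mur) : created
% cabinet jot(/tri, wijudrax_amp) : created

Answer: {lufiku/, lufiku/vima=brelohez_ek, smuziho/, smuziho/kedo=rupe, snaseta=bru}


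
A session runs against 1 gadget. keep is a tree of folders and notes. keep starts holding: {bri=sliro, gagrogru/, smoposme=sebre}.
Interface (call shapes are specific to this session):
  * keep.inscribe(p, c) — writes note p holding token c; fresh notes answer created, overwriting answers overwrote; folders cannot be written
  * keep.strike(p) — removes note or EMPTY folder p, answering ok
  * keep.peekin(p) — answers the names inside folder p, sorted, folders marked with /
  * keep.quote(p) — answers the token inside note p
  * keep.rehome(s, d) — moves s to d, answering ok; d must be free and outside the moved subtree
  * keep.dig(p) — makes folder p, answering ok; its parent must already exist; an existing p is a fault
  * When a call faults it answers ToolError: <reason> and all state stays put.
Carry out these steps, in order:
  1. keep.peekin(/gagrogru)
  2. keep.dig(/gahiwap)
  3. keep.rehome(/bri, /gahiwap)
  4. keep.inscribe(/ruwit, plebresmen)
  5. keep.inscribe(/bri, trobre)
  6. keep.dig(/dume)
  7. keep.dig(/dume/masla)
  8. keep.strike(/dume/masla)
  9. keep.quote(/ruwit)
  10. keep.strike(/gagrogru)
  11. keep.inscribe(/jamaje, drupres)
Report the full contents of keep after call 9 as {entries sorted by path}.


Answer: {bri=trobre, dume/, gagrogru/, gahiwap/, ruwit=plebresmen, smoposme=sebre}

Derivation:
I try keep.peekin on p→/gagrogru, which returns [].
Calling keep.dig on p→/gahiwap: ok.
I try keep.rehome on s→/bri, d→/gahiwap, and observe ToolError: exists.
I call keep.inscribe on p→/ruwit, c→plebresmen, → created.
Now I run keep.inscribe on p→/bri, c→trobre, giving overwrote.
Next I call keep.dig on p→/dume, — result: ok.
I invoke keep.dig on p→/dume/masla, and see ok.
I invoke keep.strike on p→/dume/masla, and observe ok.
Calling keep.quote on p→/ruwit: plebresmen.
Invoking keep.strike on p→/gagrogru, and see ok.
I run keep.inscribe on p→/jamaje, c→drupres, and observe created.


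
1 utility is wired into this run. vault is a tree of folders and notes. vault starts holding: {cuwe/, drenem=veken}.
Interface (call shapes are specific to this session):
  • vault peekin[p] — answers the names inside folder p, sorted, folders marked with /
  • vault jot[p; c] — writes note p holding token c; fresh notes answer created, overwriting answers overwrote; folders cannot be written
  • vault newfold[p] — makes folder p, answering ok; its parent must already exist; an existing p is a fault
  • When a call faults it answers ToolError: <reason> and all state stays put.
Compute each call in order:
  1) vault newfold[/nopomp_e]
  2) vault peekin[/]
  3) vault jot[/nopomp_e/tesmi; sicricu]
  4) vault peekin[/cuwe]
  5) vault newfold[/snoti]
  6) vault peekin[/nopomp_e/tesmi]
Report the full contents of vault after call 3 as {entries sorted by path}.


[in] vault newfold p='/nopomp_e'
= ok
[in] vault peekin p='/'
= [cuwe/, drenem, nopomp_e/]
[in] vault jot p='/nopomp_e/tesmi' c='sicricu'
= created
[in] vault peekin p='/cuwe'
= []
[in] vault newfold p='/snoti'
= ok
[in] vault peekin p='/nopomp_e/tesmi'
= ToolError: not a directory

Answer: {cuwe/, drenem=veken, nopomp_e/, nopomp_e/tesmi=sicricu}


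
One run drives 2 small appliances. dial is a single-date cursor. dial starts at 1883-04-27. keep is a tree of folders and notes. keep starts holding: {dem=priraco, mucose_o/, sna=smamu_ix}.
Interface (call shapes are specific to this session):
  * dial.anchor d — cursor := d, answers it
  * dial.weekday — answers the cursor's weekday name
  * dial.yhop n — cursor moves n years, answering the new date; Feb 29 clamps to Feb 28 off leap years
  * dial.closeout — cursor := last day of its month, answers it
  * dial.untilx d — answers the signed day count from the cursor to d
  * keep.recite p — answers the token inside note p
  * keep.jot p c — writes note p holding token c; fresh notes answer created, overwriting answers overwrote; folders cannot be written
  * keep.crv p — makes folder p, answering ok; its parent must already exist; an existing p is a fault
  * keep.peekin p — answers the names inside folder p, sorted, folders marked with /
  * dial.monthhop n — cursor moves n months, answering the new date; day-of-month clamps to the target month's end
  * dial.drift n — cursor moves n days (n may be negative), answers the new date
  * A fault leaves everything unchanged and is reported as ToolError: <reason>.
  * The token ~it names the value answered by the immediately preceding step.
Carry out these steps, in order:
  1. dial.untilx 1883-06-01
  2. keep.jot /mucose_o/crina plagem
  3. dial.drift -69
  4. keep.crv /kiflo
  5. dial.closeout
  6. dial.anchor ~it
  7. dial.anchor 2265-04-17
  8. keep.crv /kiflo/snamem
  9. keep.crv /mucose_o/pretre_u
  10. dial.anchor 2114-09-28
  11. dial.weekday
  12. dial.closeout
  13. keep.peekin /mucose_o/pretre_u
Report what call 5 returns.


Answer: 1883-02-28

Derivation:
Do: dial.untilx[d→1883-06-01]
See: 35
Do: keep.jot[p→/mucose_o/crina; c→plagem]
See: created
Do: dial.drift[n→-69]
See: 1883-02-17
Do: keep.crv[p→/kiflo]
See: ok
Do: dial.closeout[]
See: 1883-02-28
Do: dial.anchor[d→~it]
See: 1883-02-28
Do: dial.anchor[d→2265-04-17]
See: 2265-04-17
Do: keep.crv[p→/kiflo/snamem]
See: ok
Do: keep.crv[p→/mucose_o/pretre_u]
See: ok
Do: dial.anchor[d→2114-09-28]
See: 2114-09-28
Do: dial.weekday[]
See: Friday
Do: dial.closeout[]
See: 2114-09-30
Do: keep.peekin[p→/mucose_o/pretre_u]
See: []


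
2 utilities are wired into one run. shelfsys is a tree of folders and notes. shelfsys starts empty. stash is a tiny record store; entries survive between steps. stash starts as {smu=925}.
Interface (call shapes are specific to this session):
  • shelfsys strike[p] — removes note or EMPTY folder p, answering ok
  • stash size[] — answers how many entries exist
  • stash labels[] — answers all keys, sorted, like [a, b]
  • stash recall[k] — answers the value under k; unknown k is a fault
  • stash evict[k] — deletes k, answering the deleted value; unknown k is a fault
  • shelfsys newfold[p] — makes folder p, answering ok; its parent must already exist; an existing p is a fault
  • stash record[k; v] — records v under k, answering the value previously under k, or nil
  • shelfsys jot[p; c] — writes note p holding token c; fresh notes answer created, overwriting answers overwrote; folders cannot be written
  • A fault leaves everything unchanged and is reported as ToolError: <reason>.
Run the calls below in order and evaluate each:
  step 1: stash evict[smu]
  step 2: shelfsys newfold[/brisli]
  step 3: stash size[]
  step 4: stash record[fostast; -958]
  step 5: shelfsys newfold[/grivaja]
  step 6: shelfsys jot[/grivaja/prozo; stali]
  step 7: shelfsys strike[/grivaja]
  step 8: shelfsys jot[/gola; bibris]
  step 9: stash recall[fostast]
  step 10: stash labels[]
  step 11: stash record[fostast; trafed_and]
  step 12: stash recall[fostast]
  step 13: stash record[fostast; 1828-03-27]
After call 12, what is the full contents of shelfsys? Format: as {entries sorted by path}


→ stash evict(k=smu)
← 925
→ shelfsys newfold(p=/brisli)
← ok
→ stash size()
← 0
→ stash record(k=fostast, v=-958)
← nil
→ shelfsys newfold(p=/grivaja)
← ok
→ shelfsys jot(p=/grivaja/prozo, c=stali)
← created
→ shelfsys strike(p=/grivaja)
← ToolError: not empty
→ shelfsys jot(p=/gola, c=bibris)
← created
→ stash recall(k=fostast)
← -958
→ stash labels()
← [fostast]
→ stash record(k=fostast, v=trafed_and)
← -958
→ stash recall(k=fostast)
← trafed_and
→ stash record(k=fostast, v=1828-03-27)
← trafed_and

Answer: {brisli/, gola=bibris, grivaja/, grivaja/prozo=stali}


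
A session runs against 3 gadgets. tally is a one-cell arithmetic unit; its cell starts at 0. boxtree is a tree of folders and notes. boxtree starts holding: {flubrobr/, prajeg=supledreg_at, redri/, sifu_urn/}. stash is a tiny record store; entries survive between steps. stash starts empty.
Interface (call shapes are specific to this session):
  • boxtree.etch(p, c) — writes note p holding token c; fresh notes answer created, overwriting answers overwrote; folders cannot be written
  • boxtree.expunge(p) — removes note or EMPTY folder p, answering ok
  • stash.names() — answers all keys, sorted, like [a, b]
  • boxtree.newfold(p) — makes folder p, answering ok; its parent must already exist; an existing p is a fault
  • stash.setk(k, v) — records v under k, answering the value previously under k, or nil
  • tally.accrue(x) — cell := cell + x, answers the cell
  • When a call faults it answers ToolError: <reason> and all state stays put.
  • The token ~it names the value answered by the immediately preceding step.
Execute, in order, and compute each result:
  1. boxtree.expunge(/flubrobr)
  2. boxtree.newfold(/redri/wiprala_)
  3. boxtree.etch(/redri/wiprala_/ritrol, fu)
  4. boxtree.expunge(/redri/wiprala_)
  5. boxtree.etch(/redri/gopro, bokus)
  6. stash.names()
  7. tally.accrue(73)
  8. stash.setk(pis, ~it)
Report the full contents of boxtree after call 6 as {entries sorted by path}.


;; boxtree.expunge(/flubrobr) : ok
;; boxtree.newfold(/redri/wiprala_) : ok
;; boxtree.etch(/redri/wiprala_/ritrol, fu) : created
;; boxtree.expunge(/redri/wiprala_) : ToolError: not empty
;; boxtree.etch(/redri/gopro, bokus) : created
;; stash.names() : []
;; tally.accrue(73) : 73
;; stash.setk(pis, ~it) : nil

Answer: {prajeg=supledreg_at, redri/, redri/gopro=bokus, redri/wiprala_/, redri/wiprala_/ritrol=fu, sifu_urn/}


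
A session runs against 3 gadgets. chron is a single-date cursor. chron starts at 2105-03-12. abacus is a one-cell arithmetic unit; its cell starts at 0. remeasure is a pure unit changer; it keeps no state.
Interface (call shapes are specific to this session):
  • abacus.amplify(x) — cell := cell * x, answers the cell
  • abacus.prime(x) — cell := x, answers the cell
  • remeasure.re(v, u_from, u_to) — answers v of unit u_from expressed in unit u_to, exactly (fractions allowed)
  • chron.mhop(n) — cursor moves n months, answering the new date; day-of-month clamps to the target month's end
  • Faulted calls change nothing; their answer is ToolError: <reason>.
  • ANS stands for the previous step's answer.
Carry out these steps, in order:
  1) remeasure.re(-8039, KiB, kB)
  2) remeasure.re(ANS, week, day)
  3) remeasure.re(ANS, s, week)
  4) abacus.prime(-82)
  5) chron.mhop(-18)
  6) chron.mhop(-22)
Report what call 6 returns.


-> remeasure.re(v→-8039, u_from→KiB, u_to→kB)
<- -1028992/125
-> remeasure.re(v→ANS, u_from→week, u_to→day)
<- -7202944/125
-> remeasure.re(v→ANS, u_from→s, u_to→week)
<- -8039/84375
-> abacus.prime(x→-82)
<- -82
-> chron.mhop(n→-18)
<- 2103-09-12
-> chron.mhop(n→-22)
<- 2101-11-12

Answer: 2101-11-12


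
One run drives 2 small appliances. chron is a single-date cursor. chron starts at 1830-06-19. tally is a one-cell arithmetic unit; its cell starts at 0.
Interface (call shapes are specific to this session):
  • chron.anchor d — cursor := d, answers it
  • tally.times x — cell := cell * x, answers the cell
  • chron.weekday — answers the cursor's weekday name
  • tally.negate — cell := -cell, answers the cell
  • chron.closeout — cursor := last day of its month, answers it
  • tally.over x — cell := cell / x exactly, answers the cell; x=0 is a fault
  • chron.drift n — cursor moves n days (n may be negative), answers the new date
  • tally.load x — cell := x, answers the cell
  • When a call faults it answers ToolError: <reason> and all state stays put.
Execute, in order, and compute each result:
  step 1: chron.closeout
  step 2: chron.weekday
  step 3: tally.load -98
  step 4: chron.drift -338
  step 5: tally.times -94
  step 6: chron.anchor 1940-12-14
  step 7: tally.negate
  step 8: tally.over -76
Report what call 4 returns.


Answer: 1829-07-27

Derivation:
-> chron.closeout()
<- 1830-06-30
-> chron.weekday()
<- Wednesday
-> tally.load(-98)
<- -98
-> chron.drift(-338)
<- 1829-07-27
-> tally.times(-94)
<- 9212
-> chron.anchor(1940-12-14)
<- 1940-12-14
-> tally.negate()
<- -9212
-> tally.over(-76)
<- 2303/19


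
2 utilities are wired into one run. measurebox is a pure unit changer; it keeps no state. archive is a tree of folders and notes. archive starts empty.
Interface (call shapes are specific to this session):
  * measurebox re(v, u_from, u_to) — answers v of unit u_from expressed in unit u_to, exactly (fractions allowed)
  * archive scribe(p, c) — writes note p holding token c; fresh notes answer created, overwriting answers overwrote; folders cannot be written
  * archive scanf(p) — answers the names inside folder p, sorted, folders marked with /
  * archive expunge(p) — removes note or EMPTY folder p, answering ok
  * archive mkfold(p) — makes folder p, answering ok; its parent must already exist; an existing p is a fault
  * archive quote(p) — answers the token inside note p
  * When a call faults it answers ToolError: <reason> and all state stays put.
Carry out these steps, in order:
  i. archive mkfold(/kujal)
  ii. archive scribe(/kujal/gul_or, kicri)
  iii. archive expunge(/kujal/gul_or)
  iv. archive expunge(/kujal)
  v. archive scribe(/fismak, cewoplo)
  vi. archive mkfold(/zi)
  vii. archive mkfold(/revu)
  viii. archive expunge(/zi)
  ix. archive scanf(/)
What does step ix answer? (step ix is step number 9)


# 1. archive mkfold(p: /kujal) => ok
# 2. archive scribe(p: /kujal/gul_or, c: kicri) => created
# 3. archive expunge(p: /kujal/gul_or) => ok
# 4. archive expunge(p: /kujal) => ok
# 5. archive scribe(p: /fismak, c: cewoplo) => created
# 6. archive mkfold(p: /zi) => ok
# 7. archive mkfold(p: /revu) => ok
# 8. archive expunge(p: /zi) => ok
# 9. archive scanf(p: /) => [fismak, revu/]

Answer: [fismak, revu/]


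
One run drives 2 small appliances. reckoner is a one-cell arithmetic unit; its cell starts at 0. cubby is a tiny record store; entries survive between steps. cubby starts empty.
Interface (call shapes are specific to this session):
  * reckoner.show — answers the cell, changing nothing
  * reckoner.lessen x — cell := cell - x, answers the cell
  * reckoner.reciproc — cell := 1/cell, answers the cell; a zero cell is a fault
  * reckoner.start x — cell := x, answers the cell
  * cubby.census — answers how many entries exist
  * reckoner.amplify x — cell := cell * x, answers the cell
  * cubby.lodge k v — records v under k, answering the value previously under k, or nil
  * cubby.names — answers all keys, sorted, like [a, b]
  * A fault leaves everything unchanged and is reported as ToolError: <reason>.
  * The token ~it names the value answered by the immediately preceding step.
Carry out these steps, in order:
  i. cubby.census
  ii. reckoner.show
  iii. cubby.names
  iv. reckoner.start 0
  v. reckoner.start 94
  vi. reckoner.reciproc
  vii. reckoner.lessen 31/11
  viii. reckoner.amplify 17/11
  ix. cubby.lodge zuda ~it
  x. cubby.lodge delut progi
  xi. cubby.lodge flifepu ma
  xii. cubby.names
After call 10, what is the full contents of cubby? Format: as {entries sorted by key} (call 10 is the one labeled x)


! 1. census() => 0
! 2. show() => 0
! 3. names() => []
! 4. start(x='0') => 0
! 5. start(x='94') => 94
! 6. reciproc() => 1/94
! 7. lessen(x='31/11') => -2903/1034
! 8. amplify(x='17/11') => -49351/11374
! 9. lodge(k='zuda', v='~it') => nil
! 10. lodge(k='delut', v='progi') => nil
! 11. lodge(k='flifepu', v='ma') => nil
! 12. names() => [delut, flifepu, zuda]

Answer: {delut=progi, zuda=-49351/11374}


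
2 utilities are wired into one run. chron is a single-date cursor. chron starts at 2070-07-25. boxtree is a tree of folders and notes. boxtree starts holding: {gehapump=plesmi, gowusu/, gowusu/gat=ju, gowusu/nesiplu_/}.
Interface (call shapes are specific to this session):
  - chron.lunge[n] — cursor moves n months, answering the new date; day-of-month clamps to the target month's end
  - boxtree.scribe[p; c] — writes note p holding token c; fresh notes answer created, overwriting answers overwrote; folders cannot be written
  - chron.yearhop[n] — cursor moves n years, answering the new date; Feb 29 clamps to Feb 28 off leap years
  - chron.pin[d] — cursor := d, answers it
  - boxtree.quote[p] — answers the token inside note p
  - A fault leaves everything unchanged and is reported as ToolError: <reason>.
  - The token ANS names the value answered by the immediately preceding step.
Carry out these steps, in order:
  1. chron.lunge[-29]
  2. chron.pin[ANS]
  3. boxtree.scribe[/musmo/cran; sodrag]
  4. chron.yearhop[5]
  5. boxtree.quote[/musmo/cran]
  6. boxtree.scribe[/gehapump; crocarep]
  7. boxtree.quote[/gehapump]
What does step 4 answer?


Answer: 2073-02-25

Derivation:
[in] lunge -29
:: 2068-02-25
[in] pin ANS
:: 2068-02-25
[in] scribe /musmo/cran sodrag
:: ToolError: no parent
[in] yearhop 5
:: 2073-02-25
[in] quote /musmo/cran
:: ToolError: not found
[in] scribe /gehapump crocarep
:: overwrote
[in] quote /gehapump
:: crocarep


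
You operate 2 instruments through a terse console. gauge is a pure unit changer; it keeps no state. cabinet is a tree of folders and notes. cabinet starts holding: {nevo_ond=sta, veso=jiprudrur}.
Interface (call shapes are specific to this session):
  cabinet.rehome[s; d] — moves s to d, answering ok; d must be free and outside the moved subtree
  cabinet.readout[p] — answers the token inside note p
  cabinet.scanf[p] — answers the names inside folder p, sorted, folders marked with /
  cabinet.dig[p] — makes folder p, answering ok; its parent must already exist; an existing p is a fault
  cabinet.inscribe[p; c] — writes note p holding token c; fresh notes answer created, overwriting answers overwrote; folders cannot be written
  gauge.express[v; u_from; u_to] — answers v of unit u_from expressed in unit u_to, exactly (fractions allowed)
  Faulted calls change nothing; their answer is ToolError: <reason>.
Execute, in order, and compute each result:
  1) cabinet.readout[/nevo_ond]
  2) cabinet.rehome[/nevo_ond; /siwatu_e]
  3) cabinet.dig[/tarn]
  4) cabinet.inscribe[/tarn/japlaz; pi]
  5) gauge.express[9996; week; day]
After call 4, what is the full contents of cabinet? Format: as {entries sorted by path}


Answer: {siwatu_e=sta, tarn/, tarn/japlaz=pi, veso=jiprudrur}

Derivation:
Calling readout(p→/nevo_ond), and observe sta.
Then rehome(s→/nevo_ond, d→/siwatu_e), and observe ok.
I use dig(p→/tarn), giving ok.
I use inscribe(p→/tarn/japlaz, c→pi), giving created.
I use express(v→9996, u_from→week, u_to→day), yielding 69972.


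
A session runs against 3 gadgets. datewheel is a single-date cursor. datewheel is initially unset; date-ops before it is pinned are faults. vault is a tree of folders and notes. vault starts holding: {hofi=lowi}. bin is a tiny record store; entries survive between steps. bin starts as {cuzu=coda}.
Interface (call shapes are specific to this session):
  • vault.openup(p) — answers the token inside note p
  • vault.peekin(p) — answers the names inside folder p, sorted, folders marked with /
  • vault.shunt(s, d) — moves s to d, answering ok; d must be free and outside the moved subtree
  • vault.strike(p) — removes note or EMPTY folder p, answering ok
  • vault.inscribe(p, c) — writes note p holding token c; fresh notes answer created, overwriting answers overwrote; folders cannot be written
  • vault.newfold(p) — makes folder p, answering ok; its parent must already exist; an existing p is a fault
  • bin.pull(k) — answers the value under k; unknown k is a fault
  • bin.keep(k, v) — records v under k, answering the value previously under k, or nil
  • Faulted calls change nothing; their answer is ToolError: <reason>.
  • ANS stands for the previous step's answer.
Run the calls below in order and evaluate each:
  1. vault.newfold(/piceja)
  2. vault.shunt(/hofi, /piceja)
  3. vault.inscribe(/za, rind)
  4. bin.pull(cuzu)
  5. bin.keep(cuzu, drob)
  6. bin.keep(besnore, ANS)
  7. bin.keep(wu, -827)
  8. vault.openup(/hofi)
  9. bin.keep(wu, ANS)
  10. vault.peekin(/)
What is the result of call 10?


Answer: [hofi, piceja/, za]

Derivation:
Step: newfold[p=/piceja]
Result: ok
Step: shunt[s=/hofi; d=/piceja]
Result: ToolError: exists
Step: inscribe[p=/za; c=rind]
Result: created
Step: pull[k=cuzu]
Result: coda
Step: keep[k=cuzu; v=drob]
Result: coda
Step: keep[k=besnore; v=ANS]
Result: nil
Step: keep[k=wu; v=-827]
Result: nil
Step: openup[p=/hofi]
Result: lowi
Step: keep[k=wu; v=ANS]
Result: -827
Step: peekin[p=/]
Result: [hofi, piceja/, za]


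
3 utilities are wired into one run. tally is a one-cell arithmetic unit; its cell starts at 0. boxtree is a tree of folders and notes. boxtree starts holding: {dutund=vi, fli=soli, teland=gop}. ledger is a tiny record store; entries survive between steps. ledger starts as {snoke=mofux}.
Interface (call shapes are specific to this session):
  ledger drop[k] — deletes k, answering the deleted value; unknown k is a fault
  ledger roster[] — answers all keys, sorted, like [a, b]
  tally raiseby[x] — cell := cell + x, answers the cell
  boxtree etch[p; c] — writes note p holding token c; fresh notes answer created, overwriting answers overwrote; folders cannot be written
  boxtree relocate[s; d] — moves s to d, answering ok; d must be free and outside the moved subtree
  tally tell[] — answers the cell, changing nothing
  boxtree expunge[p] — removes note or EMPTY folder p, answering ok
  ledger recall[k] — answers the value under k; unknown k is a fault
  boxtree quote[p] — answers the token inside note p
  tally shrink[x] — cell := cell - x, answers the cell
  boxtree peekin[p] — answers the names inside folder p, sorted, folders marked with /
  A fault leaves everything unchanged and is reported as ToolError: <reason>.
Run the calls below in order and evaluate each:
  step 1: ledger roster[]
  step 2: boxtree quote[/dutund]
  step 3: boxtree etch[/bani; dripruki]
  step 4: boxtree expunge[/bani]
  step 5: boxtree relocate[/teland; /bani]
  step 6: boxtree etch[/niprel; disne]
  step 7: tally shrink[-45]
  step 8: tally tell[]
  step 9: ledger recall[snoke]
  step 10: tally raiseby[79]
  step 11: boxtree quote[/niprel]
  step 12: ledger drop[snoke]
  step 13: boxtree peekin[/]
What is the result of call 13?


Answer: [bani, dutund, fli, niprel]

Derivation:
>> ledger roster()
<< [snoke]
>> boxtree quote(p=/dutund)
<< vi
>> boxtree etch(p=/bani, c=dripruki)
<< created
>> boxtree expunge(p=/bani)
<< ok
>> boxtree relocate(s=/teland, d=/bani)
<< ok
>> boxtree etch(p=/niprel, c=disne)
<< created
>> tally shrink(x=-45)
<< 45
>> tally tell()
<< 45
>> ledger recall(k=snoke)
<< mofux
>> tally raiseby(x=79)
<< 124
>> boxtree quote(p=/niprel)
<< disne
>> ledger drop(k=snoke)
<< mofux
>> boxtree peekin(p=/)
<< [bani, dutund, fli, niprel]


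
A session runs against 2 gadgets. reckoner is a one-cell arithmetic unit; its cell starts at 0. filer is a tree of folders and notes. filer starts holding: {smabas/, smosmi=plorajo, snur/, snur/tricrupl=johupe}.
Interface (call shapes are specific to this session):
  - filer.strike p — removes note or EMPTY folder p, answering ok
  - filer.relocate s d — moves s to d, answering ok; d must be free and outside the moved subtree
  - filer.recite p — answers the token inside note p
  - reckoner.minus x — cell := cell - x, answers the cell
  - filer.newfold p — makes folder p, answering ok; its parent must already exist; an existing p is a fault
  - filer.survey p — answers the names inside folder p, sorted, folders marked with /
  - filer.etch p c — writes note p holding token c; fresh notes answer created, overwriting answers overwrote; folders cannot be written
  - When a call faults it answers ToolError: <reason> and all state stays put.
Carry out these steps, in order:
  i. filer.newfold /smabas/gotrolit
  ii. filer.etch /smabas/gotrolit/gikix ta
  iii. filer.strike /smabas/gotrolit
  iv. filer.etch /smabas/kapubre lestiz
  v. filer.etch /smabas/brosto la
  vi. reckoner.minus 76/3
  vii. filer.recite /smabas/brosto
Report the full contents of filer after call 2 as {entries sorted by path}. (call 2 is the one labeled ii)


Answer: {smabas/, smabas/gotrolit/, smabas/gotrolit/gikix=ta, smosmi=plorajo, snur/, snur/tricrupl=johupe}

Derivation:
~$ filer.newfold p→/smabas/gotrolit
[out] ok
~$ filer.etch p→/smabas/gotrolit/gikix c→ta
[out] created
~$ filer.strike p→/smabas/gotrolit
[out] ToolError: not empty
~$ filer.etch p→/smabas/kapubre c→lestiz
[out] created
~$ filer.etch p→/smabas/brosto c→la
[out] created
~$ reckoner.minus x→76/3
[out] -76/3
~$ filer.recite p→/smabas/brosto
[out] la
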